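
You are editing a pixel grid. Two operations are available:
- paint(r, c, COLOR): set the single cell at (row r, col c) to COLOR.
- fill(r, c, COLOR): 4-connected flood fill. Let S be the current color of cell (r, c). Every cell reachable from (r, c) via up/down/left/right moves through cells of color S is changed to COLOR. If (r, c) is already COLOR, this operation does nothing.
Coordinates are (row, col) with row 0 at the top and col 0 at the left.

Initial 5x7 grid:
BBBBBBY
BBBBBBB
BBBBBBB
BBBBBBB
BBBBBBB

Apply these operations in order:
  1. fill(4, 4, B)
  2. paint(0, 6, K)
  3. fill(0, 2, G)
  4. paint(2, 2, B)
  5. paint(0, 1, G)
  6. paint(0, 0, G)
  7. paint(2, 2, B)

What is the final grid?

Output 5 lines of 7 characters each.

After op 1 fill(4,4,B) [0 cells changed]:
BBBBBBY
BBBBBBB
BBBBBBB
BBBBBBB
BBBBBBB
After op 2 paint(0,6,K):
BBBBBBK
BBBBBBB
BBBBBBB
BBBBBBB
BBBBBBB
After op 3 fill(0,2,G) [34 cells changed]:
GGGGGGK
GGGGGGG
GGGGGGG
GGGGGGG
GGGGGGG
After op 4 paint(2,2,B):
GGGGGGK
GGGGGGG
GGBGGGG
GGGGGGG
GGGGGGG
After op 5 paint(0,1,G):
GGGGGGK
GGGGGGG
GGBGGGG
GGGGGGG
GGGGGGG
After op 6 paint(0,0,G):
GGGGGGK
GGGGGGG
GGBGGGG
GGGGGGG
GGGGGGG
After op 7 paint(2,2,B):
GGGGGGK
GGGGGGG
GGBGGGG
GGGGGGG
GGGGGGG

Answer: GGGGGGK
GGGGGGG
GGBGGGG
GGGGGGG
GGGGGGG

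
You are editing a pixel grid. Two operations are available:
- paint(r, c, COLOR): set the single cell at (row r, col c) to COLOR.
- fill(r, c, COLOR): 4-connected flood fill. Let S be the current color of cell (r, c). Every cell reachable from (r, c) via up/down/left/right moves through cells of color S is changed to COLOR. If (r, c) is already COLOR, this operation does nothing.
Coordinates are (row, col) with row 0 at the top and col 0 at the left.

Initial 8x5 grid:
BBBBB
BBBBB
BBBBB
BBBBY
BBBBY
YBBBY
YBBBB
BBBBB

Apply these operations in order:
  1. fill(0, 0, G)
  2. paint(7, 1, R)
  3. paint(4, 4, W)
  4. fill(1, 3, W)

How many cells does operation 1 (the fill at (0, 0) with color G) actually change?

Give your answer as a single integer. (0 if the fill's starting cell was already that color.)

After op 1 fill(0,0,G) [35 cells changed]:
GGGGG
GGGGG
GGGGG
GGGGY
GGGGY
YGGGY
YGGGG
GGGGG

Answer: 35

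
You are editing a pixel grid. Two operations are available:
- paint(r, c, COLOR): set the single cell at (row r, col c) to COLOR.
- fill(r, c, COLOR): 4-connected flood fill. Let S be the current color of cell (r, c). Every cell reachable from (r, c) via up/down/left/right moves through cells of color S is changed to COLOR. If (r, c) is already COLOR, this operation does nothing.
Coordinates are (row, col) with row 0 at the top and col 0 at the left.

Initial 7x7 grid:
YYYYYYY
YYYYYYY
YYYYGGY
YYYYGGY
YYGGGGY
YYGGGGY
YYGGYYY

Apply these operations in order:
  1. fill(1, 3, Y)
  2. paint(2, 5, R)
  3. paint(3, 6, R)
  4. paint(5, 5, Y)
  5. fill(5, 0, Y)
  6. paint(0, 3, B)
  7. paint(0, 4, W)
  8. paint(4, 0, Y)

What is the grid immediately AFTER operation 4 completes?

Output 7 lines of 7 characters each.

Answer: YYYYYYY
YYYYYYY
YYYYGRY
YYYYGGR
YYGGGGY
YYGGGYY
YYGGYYY

Derivation:
After op 1 fill(1,3,Y) [0 cells changed]:
YYYYYYY
YYYYYYY
YYYYGGY
YYYYGGY
YYGGGGY
YYGGGGY
YYGGYYY
After op 2 paint(2,5,R):
YYYYYYY
YYYYYYY
YYYYGRY
YYYYGGY
YYGGGGY
YYGGGGY
YYGGYYY
After op 3 paint(3,6,R):
YYYYYYY
YYYYYYY
YYYYGRY
YYYYGGR
YYGGGGY
YYGGGGY
YYGGYYY
After op 4 paint(5,5,Y):
YYYYYYY
YYYYYYY
YYYYGRY
YYYYGGR
YYGGGGY
YYGGGYY
YYGGYYY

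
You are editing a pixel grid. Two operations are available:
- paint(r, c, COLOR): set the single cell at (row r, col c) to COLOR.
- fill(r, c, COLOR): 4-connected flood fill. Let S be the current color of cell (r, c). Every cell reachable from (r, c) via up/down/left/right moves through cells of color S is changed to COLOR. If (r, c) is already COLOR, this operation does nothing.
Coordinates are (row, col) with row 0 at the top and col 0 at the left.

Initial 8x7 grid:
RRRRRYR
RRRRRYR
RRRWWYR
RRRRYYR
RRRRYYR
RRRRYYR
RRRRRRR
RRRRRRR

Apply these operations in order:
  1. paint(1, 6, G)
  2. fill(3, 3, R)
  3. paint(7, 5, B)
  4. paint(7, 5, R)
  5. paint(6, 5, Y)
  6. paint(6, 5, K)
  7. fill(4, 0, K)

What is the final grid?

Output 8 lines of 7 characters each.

Answer: KKKKKYR
KKKKKYG
KKKWWYK
KKKKYYK
KKKKYYK
KKKKYYK
KKKKKKK
KKKKKKK

Derivation:
After op 1 paint(1,6,G):
RRRRRYR
RRRRRYG
RRRWWYR
RRRRYYR
RRRRYYR
RRRRYYR
RRRRRRR
RRRRRRR
After op 2 fill(3,3,R) [0 cells changed]:
RRRRRYR
RRRRRYG
RRRWWYR
RRRRYYR
RRRRYYR
RRRRYYR
RRRRRRR
RRRRRRR
After op 3 paint(7,5,B):
RRRRRYR
RRRRRYG
RRRWWYR
RRRRYYR
RRRRYYR
RRRRYYR
RRRRRRR
RRRRRBR
After op 4 paint(7,5,R):
RRRRRYR
RRRRRYG
RRRWWYR
RRRRYYR
RRRRYYR
RRRRYYR
RRRRRRR
RRRRRRR
After op 5 paint(6,5,Y):
RRRRRYR
RRRRRYG
RRRWWYR
RRRRYYR
RRRRYYR
RRRRYYR
RRRRRYR
RRRRRRR
After op 6 paint(6,5,K):
RRRRRYR
RRRRRYG
RRRWWYR
RRRRYYR
RRRRYYR
RRRRYYR
RRRRRKR
RRRRRRR
After op 7 fill(4,0,K) [42 cells changed]:
KKKKKYR
KKKKKYG
KKKWWYK
KKKKYYK
KKKKYYK
KKKKYYK
KKKKKKK
KKKKKKK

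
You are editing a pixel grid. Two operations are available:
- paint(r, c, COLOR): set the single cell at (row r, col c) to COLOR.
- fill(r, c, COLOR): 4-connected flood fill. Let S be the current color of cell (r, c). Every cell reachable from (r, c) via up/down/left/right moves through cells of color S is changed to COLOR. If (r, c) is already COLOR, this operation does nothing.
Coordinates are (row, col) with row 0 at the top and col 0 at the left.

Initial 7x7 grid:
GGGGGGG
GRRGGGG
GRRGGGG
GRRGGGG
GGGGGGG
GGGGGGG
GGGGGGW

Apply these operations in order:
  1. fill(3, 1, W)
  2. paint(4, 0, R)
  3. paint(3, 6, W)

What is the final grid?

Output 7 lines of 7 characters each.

Answer: GGGGGGG
GWWGGGG
GWWGGGG
GWWGGGW
RGGGGGG
GGGGGGG
GGGGGGW

Derivation:
After op 1 fill(3,1,W) [6 cells changed]:
GGGGGGG
GWWGGGG
GWWGGGG
GWWGGGG
GGGGGGG
GGGGGGG
GGGGGGW
After op 2 paint(4,0,R):
GGGGGGG
GWWGGGG
GWWGGGG
GWWGGGG
RGGGGGG
GGGGGGG
GGGGGGW
After op 3 paint(3,6,W):
GGGGGGG
GWWGGGG
GWWGGGG
GWWGGGW
RGGGGGG
GGGGGGG
GGGGGGW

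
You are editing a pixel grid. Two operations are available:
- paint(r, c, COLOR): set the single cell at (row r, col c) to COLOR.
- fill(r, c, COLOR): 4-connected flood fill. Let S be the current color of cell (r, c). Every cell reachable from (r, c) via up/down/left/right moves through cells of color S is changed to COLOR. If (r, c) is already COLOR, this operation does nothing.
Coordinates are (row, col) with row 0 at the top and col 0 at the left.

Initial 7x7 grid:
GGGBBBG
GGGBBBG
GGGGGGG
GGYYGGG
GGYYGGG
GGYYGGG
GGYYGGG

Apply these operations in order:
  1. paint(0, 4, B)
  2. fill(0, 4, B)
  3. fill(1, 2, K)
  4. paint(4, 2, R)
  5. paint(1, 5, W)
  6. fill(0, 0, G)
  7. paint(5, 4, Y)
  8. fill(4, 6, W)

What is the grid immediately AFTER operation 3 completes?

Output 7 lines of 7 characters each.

After op 1 paint(0,4,B):
GGGBBBG
GGGBBBG
GGGGGGG
GGYYGGG
GGYYGGG
GGYYGGG
GGYYGGG
After op 2 fill(0,4,B) [0 cells changed]:
GGGBBBG
GGGBBBG
GGGGGGG
GGYYGGG
GGYYGGG
GGYYGGG
GGYYGGG
After op 3 fill(1,2,K) [35 cells changed]:
KKKBBBK
KKKBBBK
KKKKKKK
KKYYKKK
KKYYKKK
KKYYKKK
KKYYKKK

Answer: KKKBBBK
KKKBBBK
KKKKKKK
KKYYKKK
KKYYKKK
KKYYKKK
KKYYKKK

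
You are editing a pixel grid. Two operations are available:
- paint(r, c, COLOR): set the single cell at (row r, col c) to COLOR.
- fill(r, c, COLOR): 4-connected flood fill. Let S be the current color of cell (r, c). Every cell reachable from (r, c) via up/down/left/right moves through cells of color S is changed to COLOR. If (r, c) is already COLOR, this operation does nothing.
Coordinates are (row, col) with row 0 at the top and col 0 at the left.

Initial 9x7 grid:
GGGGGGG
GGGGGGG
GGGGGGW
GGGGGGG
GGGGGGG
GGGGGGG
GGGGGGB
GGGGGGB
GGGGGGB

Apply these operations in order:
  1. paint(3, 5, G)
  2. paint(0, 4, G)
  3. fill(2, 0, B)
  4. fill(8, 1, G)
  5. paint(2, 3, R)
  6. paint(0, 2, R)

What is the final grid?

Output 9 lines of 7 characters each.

Answer: GGRGGGG
GGGGGGG
GGGRGGW
GGGGGGG
GGGGGGG
GGGGGGG
GGGGGGG
GGGGGGG
GGGGGGG

Derivation:
After op 1 paint(3,5,G):
GGGGGGG
GGGGGGG
GGGGGGW
GGGGGGG
GGGGGGG
GGGGGGG
GGGGGGB
GGGGGGB
GGGGGGB
After op 2 paint(0,4,G):
GGGGGGG
GGGGGGG
GGGGGGW
GGGGGGG
GGGGGGG
GGGGGGG
GGGGGGB
GGGGGGB
GGGGGGB
After op 3 fill(2,0,B) [59 cells changed]:
BBBBBBB
BBBBBBB
BBBBBBW
BBBBBBB
BBBBBBB
BBBBBBB
BBBBBBB
BBBBBBB
BBBBBBB
After op 4 fill(8,1,G) [62 cells changed]:
GGGGGGG
GGGGGGG
GGGGGGW
GGGGGGG
GGGGGGG
GGGGGGG
GGGGGGG
GGGGGGG
GGGGGGG
After op 5 paint(2,3,R):
GGGGGGG
GGGGGGG
GGGRGGW
GGGGGGG
GGGGGGG
GGGGGGG
GGGGGGG
GGGGGGG
GGGGGGG
After op 6 paint(0,2,R):
GGRGGGG
GGGGGGG
GGGRGGW
GGGGGGG
GGGGGGG
GGGGGGG
GGGGGGG
GGGGGGG
GGGGGGG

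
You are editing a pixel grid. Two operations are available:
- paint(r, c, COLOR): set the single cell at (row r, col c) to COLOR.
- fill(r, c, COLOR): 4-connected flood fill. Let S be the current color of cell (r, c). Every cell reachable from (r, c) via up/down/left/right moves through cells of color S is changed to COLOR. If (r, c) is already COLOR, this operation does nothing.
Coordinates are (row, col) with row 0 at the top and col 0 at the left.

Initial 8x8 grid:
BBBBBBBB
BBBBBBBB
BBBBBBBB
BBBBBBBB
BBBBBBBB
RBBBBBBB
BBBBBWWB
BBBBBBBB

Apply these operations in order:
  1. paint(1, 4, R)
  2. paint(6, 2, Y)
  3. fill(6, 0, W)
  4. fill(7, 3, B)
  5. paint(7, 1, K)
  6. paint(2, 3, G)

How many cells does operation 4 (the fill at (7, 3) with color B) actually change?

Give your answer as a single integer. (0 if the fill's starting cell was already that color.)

Answer: 61

Derivation:
After op 1 paint(1,4,R):
BBBBBBBB
BBBBRBBB
BBBBBBBB
BBBBBBBB
BBBBBBBB
RBBBBBBB
BBBBBWWB
BBBBBBBB
After op 2 paint(6,2,Y):
BBBBBBBB
BBBBRBBB
BBBBBBBB
BBBBBBBB
BBBBBBBB
RBBBBBBB
BBYBBWWB
BBBBBBBB
After op 3 fill(6,0,W) [59 cells changed]:
WWWWWWWW
WWWWRWWW
WWWWWWWW
WWWWWWWW
WWWWWWWW
RWWWWWWW
WWYWWWWW
WWWWWWWW
After op 4 fill(7,3,B) [61 cells changed]:
BBBBBBBB
BBBBRBBB
BBBBBBBB
BBBBBBBB
BBBBBBBB
RBBBBBBB
BBYBBBBB
BBBBBBBB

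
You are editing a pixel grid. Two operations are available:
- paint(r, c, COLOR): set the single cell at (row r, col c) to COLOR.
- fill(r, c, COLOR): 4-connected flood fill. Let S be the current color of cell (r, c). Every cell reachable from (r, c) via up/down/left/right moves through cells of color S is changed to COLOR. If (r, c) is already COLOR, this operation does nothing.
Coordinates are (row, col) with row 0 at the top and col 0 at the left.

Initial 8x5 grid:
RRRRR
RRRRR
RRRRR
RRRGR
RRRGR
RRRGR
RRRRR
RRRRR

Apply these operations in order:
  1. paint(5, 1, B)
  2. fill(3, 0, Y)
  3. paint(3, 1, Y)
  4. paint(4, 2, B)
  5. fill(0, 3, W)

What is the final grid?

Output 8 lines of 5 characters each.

After op 1 paint(5,1,B):
RRRRR
RRRRR
RRRRR
RRRGR
RRRGR
RBRGR
RRRRR
RRRRR
After op 2 fill(3,0,Y) [36 cells changed]:
YYYYY
YYYYY
YYYYY
YYYGY
YYYGY
YBYGY
YYYYY
YYYYY
After op 3 paint(3,1,Y):
YYYYY
YYYYY
YYYYY
YYYGY
YYYGY
YBYGY
YYYYY
YYYYY
After op 4 paint(4,2,B):
YYYYY
YYYYY
YYYYY
YYYGY
YYBGY
YBYGY
YYYYY
YYYYY
After op 5 fill(0,3,W) [35 cells changed]:
WWWWW
WWWWW
WWWWW
WWWGW
WWBGW
WBWGW
WWWWW
WWWWW

Answer: WWWWW
WWWWW
WWWWW
WWWGW
WWBGW
WBWGW
WWWWW
WWWWW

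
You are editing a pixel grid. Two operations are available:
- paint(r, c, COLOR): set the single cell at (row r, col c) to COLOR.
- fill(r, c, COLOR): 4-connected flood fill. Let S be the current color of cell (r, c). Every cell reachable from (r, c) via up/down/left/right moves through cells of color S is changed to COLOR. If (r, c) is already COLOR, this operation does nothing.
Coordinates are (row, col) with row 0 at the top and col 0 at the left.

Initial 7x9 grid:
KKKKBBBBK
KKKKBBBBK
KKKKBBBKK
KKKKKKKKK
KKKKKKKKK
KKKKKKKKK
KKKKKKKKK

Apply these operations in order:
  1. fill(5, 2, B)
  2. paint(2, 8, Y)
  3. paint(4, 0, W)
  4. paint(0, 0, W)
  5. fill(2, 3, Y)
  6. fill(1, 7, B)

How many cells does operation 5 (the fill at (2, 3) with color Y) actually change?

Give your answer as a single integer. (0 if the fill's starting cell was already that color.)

Answer: 60

Derivation:
After op 1 fill(5,2,B) [52 cells changed]:
BBBBBBBBB
BBBBBBBBB
BBBBBBBBB
BBBBBBBBB
BBBBBBBBB
BBBBBBBBB
BBBBBBBBB
After op 2 paint(2,8,Y):
BBBBBBBBB
BBBBBBBBB
BBBBBBBBY
BBBBBBBBB
BBBBBBBBB
BBBBBBBBB
BBBBBBBBB
After op 3 paint(4,0,W):
BBBBBBBBB
BBBBBBBBB
BBBBBBBBY
BBBBBBBBB
WBBBBBBBB
BBBBBBBBB
BBBBBBBBB
After op 4 paint(0,0,W):
WBBBBBBBB
BBBBBBBBB
BBBBBBBBY
BBBBBBBBB
WBBBBBBBB
BBBBBBBBB
BBBBBBBBB
After op 5 fill(2,3,Y) [60 cells changed]:
WYYYYYYYY
YYYYYYYYY
YYYYYYYYY
YYYYYYYYY
WYYYYYYYY
YYYYYYYYY
YYYYYYYYY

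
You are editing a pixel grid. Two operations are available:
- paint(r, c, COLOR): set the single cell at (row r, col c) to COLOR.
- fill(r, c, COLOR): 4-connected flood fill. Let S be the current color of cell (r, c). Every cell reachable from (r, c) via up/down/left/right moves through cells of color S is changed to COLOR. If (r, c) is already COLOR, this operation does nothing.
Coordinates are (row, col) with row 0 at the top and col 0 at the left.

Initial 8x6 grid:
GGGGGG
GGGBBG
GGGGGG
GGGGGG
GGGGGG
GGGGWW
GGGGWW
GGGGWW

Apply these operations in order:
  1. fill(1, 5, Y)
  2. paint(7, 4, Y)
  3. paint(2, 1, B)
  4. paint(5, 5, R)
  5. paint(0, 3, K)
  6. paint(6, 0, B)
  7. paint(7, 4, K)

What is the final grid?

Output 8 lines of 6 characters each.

After op 1 fill(1,5,Y) [40 cells changed]:
YYYYYY
YYYBBY
YYYYYY
YYYYYY
YYYYYY
YYYYWW
YYYYWW
YYYYWW
After op 2 paint(7,4,Y):
YYYYYY
YYYBBY
YYYYYY
YYYYYY
YYYYYY
YYYYWW
YYYYWW
YYYYYW
After op 3 paint(2,1,B):
YYYYYY
YYYBBY
YBYYYY
YYYYYY
YYYYYY
YYYYWW
YYYYWW
YYYYYW
After op 4 paint(5,5,R):
YYYYYY
YYYBBY
YBYYYY
YYYYYY
YYYYYY
YYYYWR
YYYYWW
YYYYYW
After op 5 paint(0,3,K):
YYYKYY
YYYBBY
YBYYYY
YYYYYY
YYYYYY
YYYYWR
YYYYWW
YYYYYW
After op 6 paint(6,0,B):
YYYKYY
YYYBBY
YBYYYY
YYYYYY
YYYYYY
YYYYWR
BYYYWW
YYYYYW
After op 7 paint(7,4,K):
YYYKYY
YYYBBY
YBYYYY
YYYYYY
YYYYYY
YYYYWR
BYYYWW
YYYYKW

Answer: YYYKYY
YYYBBY
YBYYYY
YYYYYY
YYYYYY
YYYYWR
BYYYWW
YYYYKW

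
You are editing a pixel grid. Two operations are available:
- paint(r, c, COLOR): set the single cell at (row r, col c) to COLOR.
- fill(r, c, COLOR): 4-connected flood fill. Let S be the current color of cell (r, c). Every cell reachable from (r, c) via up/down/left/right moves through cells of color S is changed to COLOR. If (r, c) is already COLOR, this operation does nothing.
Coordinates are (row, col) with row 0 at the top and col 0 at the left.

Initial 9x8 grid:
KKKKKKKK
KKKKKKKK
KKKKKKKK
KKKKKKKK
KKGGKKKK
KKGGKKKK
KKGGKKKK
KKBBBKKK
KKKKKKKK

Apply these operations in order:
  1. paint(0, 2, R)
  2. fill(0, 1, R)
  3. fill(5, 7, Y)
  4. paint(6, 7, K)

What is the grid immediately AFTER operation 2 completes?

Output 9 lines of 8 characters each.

Answer: RRRRRRRR
RRRRRRRR
RRRRRRRR
RRRRRRRR
RRGGRRRR
RRGGRRRR
RRGGRRRR
RRBBBRRR
RRRRRRRR

Derivation:
After op 1 paint(0,2,R):
KKRKKKKK
KKKKKKKK
KKKKKKKK
KKKKKKKK
KKGGKKKK
KKGGKKKK
KKGGKKKK
KKBBBKKK
KKKKKKKK
After op 2 fill(0,1,R) [62 cells changed]:
RRRRRRRR
RRRRRRRR
RRRRRRRR
RRRRRRRR
RRGGRRRR
RRGGRRRR
RRGGRRRR
RRBBBRRR
RRRRRRRR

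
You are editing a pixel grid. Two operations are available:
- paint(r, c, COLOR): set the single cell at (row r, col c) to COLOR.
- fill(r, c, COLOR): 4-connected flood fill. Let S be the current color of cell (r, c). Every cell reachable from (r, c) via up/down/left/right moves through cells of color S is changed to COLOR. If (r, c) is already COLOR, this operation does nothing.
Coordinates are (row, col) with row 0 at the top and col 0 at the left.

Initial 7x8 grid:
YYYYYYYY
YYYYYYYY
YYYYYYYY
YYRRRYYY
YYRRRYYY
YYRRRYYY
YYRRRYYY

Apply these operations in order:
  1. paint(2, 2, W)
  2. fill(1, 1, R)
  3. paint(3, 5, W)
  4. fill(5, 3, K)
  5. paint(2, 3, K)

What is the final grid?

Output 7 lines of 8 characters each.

After op 1 paint(2,2,W):
YYYYYYYY
YYYYYYYY
YYWYYYYY
YYRRRYYY
YYRRRYYY
YYRRRYYY
YYRRRYYY
After op 2 fill(1,1,R) [43 cells changed]:
RRRRRRRR
RRRRRRRR
RRWRRRRR
RRRRRRRR
RRRRRRRR
RRRRRRRR
RRRRRRRR
After op 3 paint(3,5,W):
RRRRRRRR
RRRRRRRR
RRWRRRRR
RRRRRWRR
RRRRRRRR
RRRRRRRR
RRRRRRRR
After op 4 fill(5,3,K) [54 cells changed]:
KKKKKKKK
KKKKKKKK
KKWKKKKK
KKKKKWKK
KKKKKKKK
KKKKKKKK
KKKKKKKK
After op 5 paint(2,3,K):
KKKKKKKK
KKKKKKKK
KKWKKKKK
KKKKKWKK
KKKKKKKK
KKKKKKKK
KKKKKKKK

Answer: KKKKKKKK
KKKKKKKK
KKWKKKKK
KKKKKWKK
KKKKKKKK
KKKKKKKK
KKKKKKKK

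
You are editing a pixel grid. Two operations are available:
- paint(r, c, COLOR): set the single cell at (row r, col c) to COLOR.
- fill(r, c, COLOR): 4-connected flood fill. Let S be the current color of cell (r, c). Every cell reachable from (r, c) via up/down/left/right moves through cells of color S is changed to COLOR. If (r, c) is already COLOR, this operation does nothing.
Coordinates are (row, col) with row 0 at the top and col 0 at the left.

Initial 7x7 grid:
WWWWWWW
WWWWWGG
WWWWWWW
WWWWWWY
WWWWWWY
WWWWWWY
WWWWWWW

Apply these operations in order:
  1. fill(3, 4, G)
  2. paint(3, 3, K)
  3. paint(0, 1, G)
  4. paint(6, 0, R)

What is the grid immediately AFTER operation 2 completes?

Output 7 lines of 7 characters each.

Answer: GGGGGGG
GGGGGGG
GGGGGGG
GGGKGGY
GGGGGGY
GGGGGGY
GGGGGGG

Derivation:
After op 1 fill(3,4,G) [44 cells changed]:
GGGGGGG
GGGGGGG
GGGGGGG
GGGGGGY
GGGGGGY
GGGGGGY
GGGGGGG
After op 2 paint(3,3,K):
GGGGGGG
GGGGGGG
GGGGGGG
GGGKGGY
GGGGGGY
GGGGGGY
GGGGGGG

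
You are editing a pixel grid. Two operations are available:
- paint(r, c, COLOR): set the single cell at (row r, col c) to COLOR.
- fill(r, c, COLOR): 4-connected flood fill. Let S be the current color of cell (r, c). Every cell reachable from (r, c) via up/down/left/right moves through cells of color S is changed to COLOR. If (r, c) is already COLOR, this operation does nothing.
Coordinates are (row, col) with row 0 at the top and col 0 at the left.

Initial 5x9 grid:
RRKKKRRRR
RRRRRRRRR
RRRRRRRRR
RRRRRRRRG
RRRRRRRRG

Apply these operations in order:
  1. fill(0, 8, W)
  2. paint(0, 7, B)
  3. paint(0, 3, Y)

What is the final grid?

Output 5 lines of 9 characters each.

Answer: WWKYKWWBW
WWWWWWWWW
WWWWWWWWW
WWWWWWWWG
WWWWWWWWG

Derivation:
After op 1 fill(0,8,W) [40 cells changed]:
WWKKKWWWW
WWWWWWWWW
WWWWWWWWW
WWWWWWWWG
WWWWWWWWG
After op 2 paint(0,7,B):
WWKKKWWBW
WWWWWWWWW
WWWWWWWWW
WWWWWWWWG
WWWWWWWWG
After op 3 paint(0,3,Y):
WWKYKWWBW
WWWWWWWWW
WWWWWWWWW
WWWWWWWWG
WWWWWWWWG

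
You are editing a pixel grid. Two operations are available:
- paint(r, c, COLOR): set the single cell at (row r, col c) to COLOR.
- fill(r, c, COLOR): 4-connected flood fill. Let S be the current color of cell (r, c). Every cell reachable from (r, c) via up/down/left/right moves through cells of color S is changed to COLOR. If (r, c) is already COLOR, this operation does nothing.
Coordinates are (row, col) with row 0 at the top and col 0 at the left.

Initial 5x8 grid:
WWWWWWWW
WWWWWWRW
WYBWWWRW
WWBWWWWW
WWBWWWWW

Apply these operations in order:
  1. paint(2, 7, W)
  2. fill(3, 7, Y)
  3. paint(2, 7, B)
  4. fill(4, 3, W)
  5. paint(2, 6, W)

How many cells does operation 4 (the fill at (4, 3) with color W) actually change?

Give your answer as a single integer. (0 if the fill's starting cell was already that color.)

After op 1 paint(2,7,W):
WWWWWWWW
WWWWWWRW
WYBWWWRW
WWBWWWWW
WWBWWWWW
After op 2 fill(3,7,Y) [34 cells changed]:
YYYYYYYY
YYYYYYRY
YYBYYYRY
YYBYYYYY
YYBYYYYY
After op 3 paint(2,7,B):
YYYYYYYY
YYYYYYRY
YYBYYYRB
YYBYYYYY
YYBYYYYY
After op 4 fill(4,3,W) [34 cells changed]:
WWWWWWWW
WWWWWWRW
WWBWWWRB
WWBWWWWW
WWBWWWWW

Answer: 34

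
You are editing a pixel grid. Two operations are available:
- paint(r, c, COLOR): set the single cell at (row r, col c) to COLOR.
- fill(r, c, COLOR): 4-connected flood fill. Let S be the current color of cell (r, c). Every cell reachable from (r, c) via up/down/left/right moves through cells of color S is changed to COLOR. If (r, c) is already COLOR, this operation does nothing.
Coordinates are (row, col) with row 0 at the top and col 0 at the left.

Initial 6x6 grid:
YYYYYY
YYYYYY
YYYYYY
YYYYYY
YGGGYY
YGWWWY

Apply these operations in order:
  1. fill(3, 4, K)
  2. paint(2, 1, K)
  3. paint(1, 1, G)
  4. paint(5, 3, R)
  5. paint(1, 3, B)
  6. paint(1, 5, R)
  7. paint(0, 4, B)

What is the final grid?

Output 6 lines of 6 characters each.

After op 1 fill(3,4,K) [29 cells changed]:
KKKKKK
KKKKKK
KKKKKK
KKKKKK
KGGGKK
KGWWWK
After op 2 paint(2,1,K):
KKKKKK
KKKKKK
KKKKKK
KKKKKK
KGGGKK
KGWWWK
After op 3 paint(1,1,G):
KKKKKK
KGKKKK
KKKKKK
KKKKKK
KGGGKK
KGWWWK
After op 4 paint(5,3,R):
KKKKKK
KGKKKK
KKKKKK
KKKKKK
KGGGKK
KGWRWK
After op 5 paint(1,3,B):
KKKKKK
KGKBKK
KKKKKK
KKKKKK
KGGGKK
KGWRWK
After op 6 paint(1,5,R):
KKKKKK
KGKBKR
KKKKKK
KKKKKK
KGGGKK
KGWRWK
After op 7 paint(0,4,B):
KKKKBK
KGKBKR
KKKKKK
KKKKKK
KGGGKK
KGWRWK

Answer: KKKKBK
KGKBKR
KKKKKK
KKKKKK
KGGGKK
KGWRWK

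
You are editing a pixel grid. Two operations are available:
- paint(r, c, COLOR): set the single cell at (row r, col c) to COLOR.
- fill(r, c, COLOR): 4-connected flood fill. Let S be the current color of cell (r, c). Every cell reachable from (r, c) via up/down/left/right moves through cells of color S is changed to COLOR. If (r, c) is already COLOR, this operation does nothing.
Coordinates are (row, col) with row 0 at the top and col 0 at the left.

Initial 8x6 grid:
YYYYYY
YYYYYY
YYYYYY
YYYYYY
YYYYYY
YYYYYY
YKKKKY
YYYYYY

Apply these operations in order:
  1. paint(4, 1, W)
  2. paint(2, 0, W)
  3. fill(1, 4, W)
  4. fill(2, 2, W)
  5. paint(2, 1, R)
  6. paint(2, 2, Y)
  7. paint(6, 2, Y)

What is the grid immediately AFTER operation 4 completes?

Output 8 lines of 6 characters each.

Answer: WWWWWW
WWWWWW
WWWWWW
WWWWWW
WWWWWW
WWWWWW
WKKKKW
WWWWWW

Derivation:
After op 1 paint(4,1,W):
YYYYYY
YYYYYY
YYYYYY
YYYYYY
YWYYYY
YYYYYY
YKKKKY
YYYYYY
After op 2 paint(2,0,W):
YYYYYY
YYYYYY
WYYYYY
YYYYYY
YWYYYY
YYYYYY
YKKKKY
YYYYYY
After op 3 fill(1,4,W) [42 cells changed]:
WWWWWW
WWWWWW
WWWWWW
WWWWWW
WWWWWW
WWWWWW
WKKKKW
WWWWWW
After op 4 fill(2,2,W) [0 cells changed]:
WWWWWW
WWWWWW
WWWWWW
WWWWWW
WWWWWW
WWWWWW
WKKKKW
WWWWWW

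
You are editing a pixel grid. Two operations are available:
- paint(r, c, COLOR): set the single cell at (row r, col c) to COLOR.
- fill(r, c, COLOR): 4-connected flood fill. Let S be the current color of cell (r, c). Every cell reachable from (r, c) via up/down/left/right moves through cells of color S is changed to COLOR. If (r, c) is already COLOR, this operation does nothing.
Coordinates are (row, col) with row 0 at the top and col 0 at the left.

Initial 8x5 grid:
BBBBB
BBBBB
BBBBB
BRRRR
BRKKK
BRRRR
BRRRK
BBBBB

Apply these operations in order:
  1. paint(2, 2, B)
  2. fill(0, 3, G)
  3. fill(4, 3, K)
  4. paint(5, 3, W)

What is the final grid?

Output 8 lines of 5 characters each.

Answer: GGGGG
GGGGG
GGGGG
GRRRR
GRKKK
GRRWR
GRRRK
GGGGG

Derivation:
After op 1 paint(2,2,B):
BBBBB
BBBBB
BBBBB
BRRRR
BRKKK
BRRRR
BRRRK
BBBBB
After op 2 fill(0,3,G) [24 cells changed]:
GGGGG
GGGGG
GGGGG
GRRRR
GRKKK
GRRRR
GRRRK
GGGGG
After op 3 fill(4,3,K) [0 cells changed]:
GGGGG
GGGGG
GGGGG
GRRRR
GRKKK
GRRRR
GRRRK
GGGGG
After op 4 paint(5,3,W):
GGGGG
GGGGG
GGGGG
GRRRR
GRKKK
GRRWR
GRRRK
GGGGG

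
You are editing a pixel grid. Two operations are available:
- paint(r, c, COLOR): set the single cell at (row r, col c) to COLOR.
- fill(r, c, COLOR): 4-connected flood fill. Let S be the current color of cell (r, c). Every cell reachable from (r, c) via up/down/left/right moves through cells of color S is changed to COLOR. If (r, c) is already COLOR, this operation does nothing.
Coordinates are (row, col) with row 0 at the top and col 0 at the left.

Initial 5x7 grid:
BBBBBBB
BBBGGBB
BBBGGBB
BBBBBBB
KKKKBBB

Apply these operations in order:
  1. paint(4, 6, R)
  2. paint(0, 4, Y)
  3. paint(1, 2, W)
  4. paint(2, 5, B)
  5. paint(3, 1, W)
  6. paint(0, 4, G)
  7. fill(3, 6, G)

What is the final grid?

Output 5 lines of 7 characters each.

Answer: GGGGGGG
GGWGGGG
GGGGGGG
GWGGGGG
KKKKGGR

Derivation:
After op 1 paint(4,6,R):
BBBBBBB
BBBGGBB
BBBGGBB
BBBBBBB
KKKKBBR
After op 2 paint(0,4,Y):
BBBBYBB
BBBGGBB
BBBGGBB
BBBBBBB
KKKKBBR
After op 3 paint(1,2,W):
BBBBYBB
BBWGGBB
BBBGGBB
BBBBBBB
KKKKBBR
After op 4 paint(2,5,B):
BBBBYBB
BBWGGBB
BBBGGBB
BBBBBBB
KKKKBBR
After op 5 paint(3,1,W):
BBBBYBB
BBWGGBB
BBBGGBB
BWBBBBB
KKKKBBR
After op 6 paint(0,4,G):
BBBBGBB
BBWGGBB
BBBGGBB
BWBBBBB
KKKKBBR
After op 7 fill(3,6,G) [23 cells changed]:
GGGGGGG
GGWGGGG
GGGGGGG
GWGGGGG
KKKKGGR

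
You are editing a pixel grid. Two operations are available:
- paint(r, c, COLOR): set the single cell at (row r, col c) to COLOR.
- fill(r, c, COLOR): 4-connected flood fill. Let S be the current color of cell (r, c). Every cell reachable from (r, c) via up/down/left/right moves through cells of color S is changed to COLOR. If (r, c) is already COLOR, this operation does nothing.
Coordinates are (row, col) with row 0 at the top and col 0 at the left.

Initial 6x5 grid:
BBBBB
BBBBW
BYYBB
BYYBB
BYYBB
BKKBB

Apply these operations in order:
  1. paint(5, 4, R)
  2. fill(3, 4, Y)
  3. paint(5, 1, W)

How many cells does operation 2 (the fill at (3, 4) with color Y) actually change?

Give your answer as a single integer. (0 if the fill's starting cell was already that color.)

After op 1 paint(5,4,R):
BBBBB
BBBBW
BYYBB
BYYBB
BYYBB
BKKBR
After op 2 fill(3,4,Y) [20 cells changed]:
YYYYY
YYYYW
YYYYY
YYYYY
YYYYY
YKKYR

Answer: 20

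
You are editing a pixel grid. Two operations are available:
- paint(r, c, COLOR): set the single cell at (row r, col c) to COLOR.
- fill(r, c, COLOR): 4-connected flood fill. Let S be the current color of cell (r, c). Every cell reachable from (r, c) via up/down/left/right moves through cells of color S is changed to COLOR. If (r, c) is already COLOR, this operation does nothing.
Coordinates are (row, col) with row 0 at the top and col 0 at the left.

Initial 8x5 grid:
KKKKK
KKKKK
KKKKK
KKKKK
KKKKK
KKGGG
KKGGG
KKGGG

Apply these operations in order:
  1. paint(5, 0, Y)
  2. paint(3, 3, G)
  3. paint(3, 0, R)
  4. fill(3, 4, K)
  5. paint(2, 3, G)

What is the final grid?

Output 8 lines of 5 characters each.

Answer: KKKKK
KKKKK
KKKGK
RKKGK
KKKKK
YKGGG
KKGGG
KKGGG

Derivation:
After op 1 paint(5,0,Y):
KKKKK
KKKKK
KKKKK
KKKKK
KKKKK
YKGGG
KKGGG
KKGGG
After op 2 paint(3,3,G):
KKKKK
KKKKK
KKKKK
KKKGK
KKKKK
YKGGG
KKGGG
KKGGG
After op 3 paint(3,0,R):
KKKKK
KKKKK
KKKKK
RKKGK
KKKKK
YKGGG
KKGGG
KKGGG
After op 4 fill(3,4,K) [0 cells changed]:
KKKKK
KKKKK
KKKKK
RKKGK
KKKKK
YKGGG
KKGGG
KKGGG
After op 5 paint(2,3,G):
KKKKK
KKKKK
KKKGK
RKKGK
KKKKK
YKGGG
KKGGG
KKGGG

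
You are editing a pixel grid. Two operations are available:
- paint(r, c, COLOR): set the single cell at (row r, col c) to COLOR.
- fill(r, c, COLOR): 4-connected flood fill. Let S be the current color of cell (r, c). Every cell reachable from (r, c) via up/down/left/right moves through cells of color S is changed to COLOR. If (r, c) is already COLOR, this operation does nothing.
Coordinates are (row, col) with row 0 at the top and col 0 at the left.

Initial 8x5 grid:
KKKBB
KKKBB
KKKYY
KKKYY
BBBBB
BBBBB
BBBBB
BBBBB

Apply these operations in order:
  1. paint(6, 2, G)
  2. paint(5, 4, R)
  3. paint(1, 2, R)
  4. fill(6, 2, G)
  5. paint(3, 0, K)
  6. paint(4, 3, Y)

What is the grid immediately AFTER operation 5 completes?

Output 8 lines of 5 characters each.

Answer: KKKBB
KKRBB
KKKYY
KKKYY
BBBBB
BBBBR
BBGBB
BBBBB

Derivation:
After op 1 paint(6,2,G):
KKKBB
KKKBB
KKKYY
KKKYY
BBBBB
BBBBB
BBGBB
BBBBB
After op 2 paint(5,4,R):
KKKBB
KKKBB
KKKYY
KKKYY
BBBBB
BBBBR
BBGBB
BBBBB
After op 3 paint(1,2,R):
KKKBB
KKRBB
KKKYY
KKKYY
BBBBB
BBBBR
BBGBB
BBBBB
After op 4 fill(6,2,G) [0 cells changed]:
KKKBB
KKRBB
KKKYY
KKKYY
BBBBB
BBBBR
BBGBB
BBBBB
After op 5 paint(3,0,K):
KKKBB
KKRBB
KKKYY
KKKYY
BBBBB
BBBBR
BBGBB
BBBBB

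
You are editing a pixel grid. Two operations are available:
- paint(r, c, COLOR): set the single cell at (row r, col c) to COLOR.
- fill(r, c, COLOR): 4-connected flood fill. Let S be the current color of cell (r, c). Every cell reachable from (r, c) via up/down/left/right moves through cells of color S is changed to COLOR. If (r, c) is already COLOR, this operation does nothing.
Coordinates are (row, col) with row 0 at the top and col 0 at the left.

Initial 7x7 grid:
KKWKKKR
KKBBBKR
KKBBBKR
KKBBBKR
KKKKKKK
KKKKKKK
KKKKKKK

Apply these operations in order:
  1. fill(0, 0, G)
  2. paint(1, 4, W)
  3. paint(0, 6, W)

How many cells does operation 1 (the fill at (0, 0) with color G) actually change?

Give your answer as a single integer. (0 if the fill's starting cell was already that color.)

Answer: 35

Derivation:
After op 1 fill(0,0,G) [35 cells changed]:
GGWGGGR
GGBBBGR
GGBBBGR
GGBBBGR
GGGGGGG
GGGGGGG
GGGGGGG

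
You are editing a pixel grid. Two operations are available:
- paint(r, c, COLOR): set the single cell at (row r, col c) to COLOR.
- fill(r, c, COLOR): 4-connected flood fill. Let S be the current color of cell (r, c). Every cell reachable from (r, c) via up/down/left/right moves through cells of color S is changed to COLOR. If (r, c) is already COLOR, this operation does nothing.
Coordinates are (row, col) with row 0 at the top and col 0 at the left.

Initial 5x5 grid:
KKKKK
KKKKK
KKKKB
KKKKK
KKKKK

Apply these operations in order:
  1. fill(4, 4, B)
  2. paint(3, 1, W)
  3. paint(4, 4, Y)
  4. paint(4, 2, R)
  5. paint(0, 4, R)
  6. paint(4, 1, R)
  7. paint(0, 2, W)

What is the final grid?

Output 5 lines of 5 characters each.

After op 1 fill(4,4,B) [24 cells changed]:
BBBBB
BBBBB
BBBBB
BBBBB
BBBBB
After op 2 paint(3,1,W):
BBBBB
BBBBB
BBBBB
BWBBB
BBBBB
After op 3 paint(4,4,Y):
BBBBB
BBBBB
BBBBB
BWBBB
BBBBY
After op 4 paint(4,2,R):
BBBBB
BBBBB
BBBBB
BWBBB
BBRBY
After op 5 paint(0,4,R):
BBBBR
BBBBB
BBBBB
BWBBB
BBRBY
After op 6 paint(4,1,R):
BBBBR
BBBBB
BBBBB
BWBBB
BRRBY
After op 7 paint(0,2,W):
BBWBR
BBBBB
BBBBB
BWBBB
BRRBY

Answer: BBWBR
BBBBB
BBBBB
BWBBB
BRRBY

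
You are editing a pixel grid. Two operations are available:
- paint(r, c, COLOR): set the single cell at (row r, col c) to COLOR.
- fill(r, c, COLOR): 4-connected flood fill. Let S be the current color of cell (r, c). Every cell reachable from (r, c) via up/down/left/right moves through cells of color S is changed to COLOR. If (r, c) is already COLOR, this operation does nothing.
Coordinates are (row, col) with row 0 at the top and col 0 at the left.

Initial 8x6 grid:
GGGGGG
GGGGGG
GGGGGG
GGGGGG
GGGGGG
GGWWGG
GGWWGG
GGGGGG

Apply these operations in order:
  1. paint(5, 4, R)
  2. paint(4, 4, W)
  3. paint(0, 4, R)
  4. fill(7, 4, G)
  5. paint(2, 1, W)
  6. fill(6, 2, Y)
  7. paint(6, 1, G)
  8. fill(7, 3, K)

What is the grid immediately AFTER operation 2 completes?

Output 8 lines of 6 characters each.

After op 1 paint(5,4,R):
GGGGGG
GGGGGG
GGGGGG
GGGGGG
GGGGGG
GGWWRG
GGWWGG
GGGGGG
After op 2 paint(4,4,W):
GGGGGG
GGGGGG
GGGGGG
GGGGGG
GGGGWG
GGWWRG
GGWWGG
GGGGGG

Answer: GGGGGG
GGGGGG
GGGGGG
GGGGGG
GGGGWG
GGWWRG
GGWWGG
GGGGGG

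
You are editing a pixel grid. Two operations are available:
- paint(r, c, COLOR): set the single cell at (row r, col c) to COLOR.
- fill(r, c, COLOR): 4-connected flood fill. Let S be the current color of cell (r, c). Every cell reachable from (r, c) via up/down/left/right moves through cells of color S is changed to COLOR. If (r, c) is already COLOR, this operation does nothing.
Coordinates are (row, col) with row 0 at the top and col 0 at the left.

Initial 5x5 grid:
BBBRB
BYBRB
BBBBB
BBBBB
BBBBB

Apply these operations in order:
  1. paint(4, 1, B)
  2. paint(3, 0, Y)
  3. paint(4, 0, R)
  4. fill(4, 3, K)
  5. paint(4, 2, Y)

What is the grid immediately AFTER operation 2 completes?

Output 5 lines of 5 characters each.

After op 1 paint(4,1,B):
BBBRB
BYBRB
BBBBB
BBBBB
BBBBB
After op 2 paint(3,0,Y):
BBBRB
BYBRB
BBBBB
YBBBB
BBBBB

Answer: BBBRB
BYBRB
BBBBB
YBBBB
BBBBB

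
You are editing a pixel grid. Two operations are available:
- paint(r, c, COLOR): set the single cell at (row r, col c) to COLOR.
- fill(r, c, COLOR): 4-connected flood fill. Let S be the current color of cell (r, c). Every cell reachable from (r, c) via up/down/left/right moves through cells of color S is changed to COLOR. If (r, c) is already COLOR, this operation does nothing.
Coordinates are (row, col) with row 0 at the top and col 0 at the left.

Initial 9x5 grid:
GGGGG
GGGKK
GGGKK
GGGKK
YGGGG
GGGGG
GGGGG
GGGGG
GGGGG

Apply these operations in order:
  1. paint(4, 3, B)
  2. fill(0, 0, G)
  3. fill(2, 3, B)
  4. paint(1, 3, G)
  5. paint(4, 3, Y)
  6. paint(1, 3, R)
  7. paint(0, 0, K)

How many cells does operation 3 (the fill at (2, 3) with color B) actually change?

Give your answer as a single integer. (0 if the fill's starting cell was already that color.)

After op 1 paint(4,3,B):
GGGGG
GGGKK
GGGKK
GGGKK
YGGBG
GGGGG
GGGGG
GGGGG
GGGGG
After op 2 fill(0,0,G) [0 cells changed]:
GGGGG
GGGKK
GGGKK
GGGKK
YGGBG
GGGGG
GGGGG
GGGGG
GGGGG
After op 3 fill(2,3,B) [6 cells changed]:
GGGGG
GGGBB
GGGBB
GGGBB
YGGBG
GGGGG
GGGGG
GGGGG
GGGGG

Answer: 6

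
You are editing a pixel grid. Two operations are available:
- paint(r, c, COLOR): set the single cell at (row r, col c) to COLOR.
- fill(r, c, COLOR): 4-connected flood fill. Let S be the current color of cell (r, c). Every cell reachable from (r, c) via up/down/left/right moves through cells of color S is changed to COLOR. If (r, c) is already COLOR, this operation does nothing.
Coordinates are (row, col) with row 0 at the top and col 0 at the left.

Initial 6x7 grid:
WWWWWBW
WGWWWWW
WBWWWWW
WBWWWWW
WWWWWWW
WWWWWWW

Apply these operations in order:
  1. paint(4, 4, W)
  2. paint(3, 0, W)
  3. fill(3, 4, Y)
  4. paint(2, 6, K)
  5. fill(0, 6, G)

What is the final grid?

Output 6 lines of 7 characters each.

After op 1 paint(4,4,W):
WWWWWBW
WGWWWWW
WBWWWWW
WBWWWWW
WWWWWWW
WWWWWWW
After op 2 paint(3,0,W):
WWWWWBW
WGWWWWW
WBWWWWW
WBWWWWW
WWWWWWW
WWWWWWW
After op 3 fill(3,4,Y) [38 cells changed]:
YYYYYBY
YGYYYYY
YBYYYYY
YBYYYYY
YYYYYYY
YYYYYYY
After op 4 paint(2,6,K):
YYYYYBY
YGYYYYY
YBYYYYK
YBYYYYY
YYYYYYY
YYYYYYY
After op 5 fill(0,6,G) [37 cells changed]:
GGGGGBG
GGGGGGG
GBGGGGK
GBGGGGG
GGGGGGG
GGGGGGG

Answer: GGGGGBG
GGGGGGG
GBGGGGK
GBGGGGG
GGGGGGG
GGGGGGG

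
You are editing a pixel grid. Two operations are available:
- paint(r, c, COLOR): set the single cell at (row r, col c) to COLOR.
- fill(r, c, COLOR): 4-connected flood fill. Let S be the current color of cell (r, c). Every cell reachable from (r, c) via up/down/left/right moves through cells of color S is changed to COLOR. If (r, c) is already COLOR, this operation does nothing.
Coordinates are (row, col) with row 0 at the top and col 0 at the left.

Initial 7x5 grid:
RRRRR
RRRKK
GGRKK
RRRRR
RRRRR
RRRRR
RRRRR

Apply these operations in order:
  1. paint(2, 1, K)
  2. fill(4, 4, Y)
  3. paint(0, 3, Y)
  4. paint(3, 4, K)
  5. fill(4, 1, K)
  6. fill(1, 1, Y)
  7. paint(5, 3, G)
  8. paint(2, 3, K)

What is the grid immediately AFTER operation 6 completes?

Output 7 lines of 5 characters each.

Answer: YYYYY
YYYYY
GYYYY
YYYYY
YYYYY
YYYYY
YYYYY

Derivation:
After op 1 paint(2,1,K):
RRRRR
RRRKK
GKRKK
RRRRR
RRRRR
RRRRR
RRRRR
After op 2 fill(4,4,Y) [29 cells changed]:
YYYYY
YYYKK
GKYKK
YYYYY
YYYYY
YYYYY
YYYYY
After op 3 paint(0,3,Y):
YYYYY
YYYKK
GKYKK
YYYYY
YYYYY
YYYYY
YYYYY
After op 4 paint(3,4,K):
YYYYY
YYYKK
GKYKK
YYYYK
YYYYY
YYYYY
YYYYY
After op 5 fill(4,1,K) [28 cells changed]:
KKKKK
KKKKK
GKKKK
KKKKK
KKKKK
KKKKK
KKKKK
After op 6 fill(1,1,Y) [34 cells changed]:
YYYYY
YYYYY
GYYYY
YYYYY
YYYYY
YYYYY
YYYYY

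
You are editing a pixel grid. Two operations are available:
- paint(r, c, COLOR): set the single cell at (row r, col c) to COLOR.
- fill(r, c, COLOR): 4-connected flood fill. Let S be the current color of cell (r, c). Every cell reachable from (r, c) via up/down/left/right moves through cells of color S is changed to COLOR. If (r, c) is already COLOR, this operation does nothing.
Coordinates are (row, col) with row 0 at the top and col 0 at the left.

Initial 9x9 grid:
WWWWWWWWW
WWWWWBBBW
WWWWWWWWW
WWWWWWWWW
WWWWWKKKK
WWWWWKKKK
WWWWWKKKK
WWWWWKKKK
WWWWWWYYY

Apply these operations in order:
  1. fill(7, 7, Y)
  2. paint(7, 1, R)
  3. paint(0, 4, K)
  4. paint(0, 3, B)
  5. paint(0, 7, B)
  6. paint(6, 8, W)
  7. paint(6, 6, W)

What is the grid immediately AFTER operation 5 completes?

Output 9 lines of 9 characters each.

After op 1 fill(7,7,Y) [16 cells changed]:
WWWWWWWWW
WWWWWBBBW
WWWWWWWWW
WWWWWWWWW
WWWWWYYYY
WWWWWYYYY
WWWWWYYYY
WWWWWYYYY
WWWWWWYYY
After op 2 paint(7,1,R):
WWWWWWWWW
WWWWWBBBW
WWWWWWWWW
WWWWWWWWW
WWWWWYYYY
WWWWWYYYY
WWWWWYYYY
WRWWWYYYY
WWWWWWYYY
After op 3 paint(0,4,K):
WWWWKWWWW
WWWWWBBBW
WWWWWWWWW
WWWWWWWWW
WWWWWYYYY
WWWWWYYYY
WWWWWYYYY
WRWWWYYYY
WWWWWWYYY
After op 4 paint(0,3,B):
WWWBKWWWW
WWWWWBBBW
WWWWWWWWW
WWWWWWWWW
WWWWWYYYY
WWWWWYYYY
WWWWWYYYY
WRWWWYYYY
WWWWWWYYY
After op 5 paint(0,7,B):
WWWBKWWBW
WWWWWBBBW
WWWWWWWWW
WWWWWWWWW
WWWWWYYYY
WWWWWYYYY
WWWWWYYYY
WRWWWYYYY
WWWWWWYYY

Answer: WWWBKWWBW
WWWWWBBBW
WWWWWWWWW
WWWWWWWWW
WWWWWYYYY
WWWWWYYYY
WWWWWYYYY
WRWWWYYYY
WWWWWWYYY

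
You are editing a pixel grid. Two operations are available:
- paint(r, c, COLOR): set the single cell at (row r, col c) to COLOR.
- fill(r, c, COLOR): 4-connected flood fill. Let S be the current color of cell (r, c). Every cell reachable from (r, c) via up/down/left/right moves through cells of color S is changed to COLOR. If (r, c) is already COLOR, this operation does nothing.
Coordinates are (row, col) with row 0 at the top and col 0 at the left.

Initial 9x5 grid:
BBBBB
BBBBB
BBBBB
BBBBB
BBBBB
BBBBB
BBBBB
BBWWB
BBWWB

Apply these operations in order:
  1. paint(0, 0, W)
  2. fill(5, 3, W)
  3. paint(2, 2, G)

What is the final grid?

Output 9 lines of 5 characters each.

After op 1 paint(0,0,W):
WBBBB
BBBBB
BBBBB
BBBBB
BBBBB
BBBBB
BBBBB
BBWWB
BBWWB
After op 2 fill(5,3,W) [40 cells changed]:
WWWWW
WWWWW
WWWWW
WWWWW
WWWWW
WWWWW
WWWWW
WWWWW
WWWWW
After op 3 paint(2,2,G):
WWWWW
WWWWW
WWGWW
WWWWW
WWWWW
WWWWW
WWWWW
WWWWW
WWWWW

Answer: WWWWW
WWWWW
WWGWW
WWWWW
WWWWW
WWWWW
WWWWW
WWWWW
WWWWW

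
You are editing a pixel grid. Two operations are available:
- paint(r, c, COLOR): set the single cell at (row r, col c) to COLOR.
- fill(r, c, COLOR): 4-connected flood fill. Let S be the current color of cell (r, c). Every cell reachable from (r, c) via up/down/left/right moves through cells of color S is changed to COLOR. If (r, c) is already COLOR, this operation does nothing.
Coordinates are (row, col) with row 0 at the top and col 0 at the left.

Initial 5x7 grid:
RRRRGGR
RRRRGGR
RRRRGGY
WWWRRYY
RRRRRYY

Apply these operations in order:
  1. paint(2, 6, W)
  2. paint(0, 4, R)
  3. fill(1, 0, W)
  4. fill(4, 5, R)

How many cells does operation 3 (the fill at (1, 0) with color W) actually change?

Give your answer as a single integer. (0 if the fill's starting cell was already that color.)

After op 1 paint(2,6,W):
RRRRGGR
RRRRGGR
RRRRGGW
WWWRRYY
RRRRRYY
After op 2 paint(0,4,R):
RRRRRGR
RRRRGGR
RRRRGGW
WWWRRYY
RRRRRYY
After op 3 fill(1,0,W) [20 cells changed]:
WWWWWGR
WWWWGGR
WWWWGGW
WWWWWYY
WWWWWYY

Answer: 20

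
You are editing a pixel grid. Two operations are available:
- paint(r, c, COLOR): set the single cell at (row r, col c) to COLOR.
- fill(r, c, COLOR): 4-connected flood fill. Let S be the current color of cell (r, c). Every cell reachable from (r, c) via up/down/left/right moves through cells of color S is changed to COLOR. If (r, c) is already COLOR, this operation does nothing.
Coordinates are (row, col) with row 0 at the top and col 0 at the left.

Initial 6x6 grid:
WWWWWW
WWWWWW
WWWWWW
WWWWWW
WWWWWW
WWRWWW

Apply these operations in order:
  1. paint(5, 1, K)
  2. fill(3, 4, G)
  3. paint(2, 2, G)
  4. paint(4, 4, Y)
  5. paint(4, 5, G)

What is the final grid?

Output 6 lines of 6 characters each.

After op 1 paint(5,1,K):
WWWWWW
WWWWWW
WWWWWW
WWWWWW
WWWWWW
WKRWWW
After op 2 fill(3,4,G) [34 cells changed]:
GGGGGG
GGGGGG
GGGGGG
GGGGGG
GGGGGG
GKRGGG
After op 3 paint(2,2,G):
GGGGGG
GGGGGG
GGGGGG
GGGGGG
GGGGGG
GKRGGG
After op 4 paint(4,4,Y):
GGGGGG
GGGGGG
GGGGGG
GGGGGG
GGGGYG
GKRGGG
After op 5 paint(4,5,G):
GGGGGG
GGGGGG
GGGGGG
GGGGGG
GGGGYG
GKRGGG

Answer: GGGGGG
GGGGGG
GGGGGG
GGGGGG
GGGGYG
GKRGGG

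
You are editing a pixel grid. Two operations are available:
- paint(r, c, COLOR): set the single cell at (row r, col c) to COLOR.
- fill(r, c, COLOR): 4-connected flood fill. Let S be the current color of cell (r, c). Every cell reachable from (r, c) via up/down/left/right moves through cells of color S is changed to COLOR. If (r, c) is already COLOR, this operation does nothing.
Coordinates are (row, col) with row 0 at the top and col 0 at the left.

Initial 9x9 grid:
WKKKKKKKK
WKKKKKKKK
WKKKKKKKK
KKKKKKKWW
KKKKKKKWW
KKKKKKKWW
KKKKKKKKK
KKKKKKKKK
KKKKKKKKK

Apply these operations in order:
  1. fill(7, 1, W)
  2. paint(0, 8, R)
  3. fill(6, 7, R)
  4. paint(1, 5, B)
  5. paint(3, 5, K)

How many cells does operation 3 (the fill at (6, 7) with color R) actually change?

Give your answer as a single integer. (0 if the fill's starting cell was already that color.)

Answer: 80

Derivation:
After op 1 fill(7,1,W) [72 cells changed]:
WWWWWWWWW
WWWWWWWWW
WWWWWWWWW
WWWWWWWWW
WWWWWWWWW
WWWWWWWWW
WWWWWWWWW
WWWWWWWWW
WWWWWWWWW
After op 2 paint(0,8,R):
WWWWWWWWR
WWWWWWWWW
WWWWWWWWW
WWWWWWWWW
WWWWWWWWW
WWWWWWWWW
WWWWWWWWW
WWWWWWWWW
WWWWWWWWW
After op 3 fill(6,7,R) [80 cells changed]:
RRRRRRRRR
RRRRRRRRR
RRRRRRRRR
RRRRRRRRR
RRRRRRRRR
RRRRRRRRR
RRRRRRRRR
RRRRRRRRR
RRRRRRRRR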